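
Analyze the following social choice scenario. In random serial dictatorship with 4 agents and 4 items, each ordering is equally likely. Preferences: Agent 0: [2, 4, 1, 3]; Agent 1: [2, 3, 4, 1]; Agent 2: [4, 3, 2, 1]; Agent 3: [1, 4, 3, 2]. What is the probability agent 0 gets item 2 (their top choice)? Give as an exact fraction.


Step 1: Agent 0 wants item 2
Step 2: There are 24 possible orderings of agents
Step 3: In 12 orderings, agent 0 gets item 2
Step 4: Probability = 12/24 = 1/2

1/2


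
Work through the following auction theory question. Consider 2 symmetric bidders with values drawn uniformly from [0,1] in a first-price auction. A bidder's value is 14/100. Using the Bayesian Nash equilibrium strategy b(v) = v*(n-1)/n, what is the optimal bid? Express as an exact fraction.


Step 1: The symmetric BNE bidding function is b(v) = v * (n-1) / n
Step 2: Substitute v = 7/50 and n = 2
Step 3: b = 7/50 * 1/2
Step 4: b = 7/100

7/100


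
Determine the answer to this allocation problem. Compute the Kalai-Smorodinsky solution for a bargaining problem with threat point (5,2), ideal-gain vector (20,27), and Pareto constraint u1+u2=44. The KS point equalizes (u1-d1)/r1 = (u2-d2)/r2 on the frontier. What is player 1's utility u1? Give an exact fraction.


Step 1: At the KS point, (u1-d1)/r1 = (u2-d2)/r2 = t and u1+u2 = 44
Step 2: u1 = d1 + r1*t and u2 = d2 + r2*t, so (d1 + r1*t) + (d2 + r2*t) = 44
Step 3: t = (44 - 5 - 2)/(20 + 27) = 37/47
Step 4: u1 = d1 + r1*t = 5 + 20 * 37/47 = 975/47
Step 5: (Check: u2 = d2 + r2*t = 1093/47; u1+u2 = 975/47 + 1093/47 = 44, on the frontier.)

975/47


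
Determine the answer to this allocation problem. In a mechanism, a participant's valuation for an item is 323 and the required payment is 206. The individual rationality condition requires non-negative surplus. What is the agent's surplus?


Step 1: Surplus = value - payment = 323 - 206 = 117
Step 2: IR is satisfied (surplus >= 0)

117


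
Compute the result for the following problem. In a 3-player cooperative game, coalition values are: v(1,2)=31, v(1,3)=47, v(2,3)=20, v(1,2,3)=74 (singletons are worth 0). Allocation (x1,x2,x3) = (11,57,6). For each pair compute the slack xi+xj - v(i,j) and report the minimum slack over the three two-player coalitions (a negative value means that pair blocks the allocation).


Step 1: Slack for coalition (1,2): x1+x2 - v12 = 68 - 31 = 37
Step 2: Slack for coalition (1,3): x1+x3 - v13 = 17 - 47 = -30
Step 3: Slack for coalition (2,3): x2+x3 - v23 = 63 - 20 = 43
Step 4: Minimum slack = min(37, -30, 43) = -30, attained by (1,3); coalition (1,3) can block (slack < 0), so the allocation is not in the core

-30


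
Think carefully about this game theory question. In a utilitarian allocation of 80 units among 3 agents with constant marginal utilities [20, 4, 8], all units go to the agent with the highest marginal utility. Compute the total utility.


Step 1: The marginal utilities are [20, 4, 8]
Step 2: The highest marginal utility is 20
Step 3: All 80 units go to that agent
Step 4: Total utility = 20 * 80 = 1600

1600


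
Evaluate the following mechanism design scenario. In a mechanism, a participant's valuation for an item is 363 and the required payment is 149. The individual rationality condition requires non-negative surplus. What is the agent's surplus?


Step 1: Surplus = value - payment = 363 - 149 = 214
Step 2: IR is satisfied (surplus >= 0)

214


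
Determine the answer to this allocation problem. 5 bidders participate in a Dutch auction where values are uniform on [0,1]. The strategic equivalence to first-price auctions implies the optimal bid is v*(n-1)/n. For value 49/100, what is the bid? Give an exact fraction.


Step 1: Dutch auctions are strategically equivalent to first-price auctions
Step 2: The equilibrium bid is b(v) = v*(n-1)/n
Step 3: b = 49/100 * 4/5
Step 4: b = 49/125

49/125


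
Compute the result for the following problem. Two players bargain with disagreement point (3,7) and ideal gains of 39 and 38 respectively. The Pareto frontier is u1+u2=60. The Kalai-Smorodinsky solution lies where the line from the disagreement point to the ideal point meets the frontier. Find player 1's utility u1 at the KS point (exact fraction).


Step 1: At the KS point, (u1-d1)/r1 = (u2-d2)/r2 = t and u1+u2 = 60
Step 2: u1 = d1 + r1*t and u2 = d2 + r2*t, so (d1 + r1*t) + (d2 + r2*t) = 60
Step 3: t = (60 - 3 - 7)/(39 + 38) = 50/77
Step 4: u1 = d1 + r1*t = 3 + 39 * 50/77 = 2181/77
Step 5: (Check: u2 = d2 + r2*t = 2439/77; u1+u2 = 2181/77 + 2439/77 = 60, on the frontier.)

2181/77


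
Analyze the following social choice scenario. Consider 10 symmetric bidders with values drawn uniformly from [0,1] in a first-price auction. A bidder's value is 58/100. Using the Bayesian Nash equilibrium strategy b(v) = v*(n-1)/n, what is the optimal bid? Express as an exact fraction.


Step 1: The symmetric BNE bidding function is b(v) = v * (n-1) / n
Step 2: Substitute v = 29/50 and n = 10
Step 3: b = 29/50 * 9/10
Step 4: b = 261/500

261/500


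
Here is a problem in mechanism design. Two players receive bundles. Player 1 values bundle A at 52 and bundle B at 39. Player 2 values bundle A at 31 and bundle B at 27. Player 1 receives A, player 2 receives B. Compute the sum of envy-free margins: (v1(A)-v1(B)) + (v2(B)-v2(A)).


Step 1: Player 1's margin = v1(A) - v1(B) = 52 - 39 = 13
Step 2: Player 2's margin = v2(B) - v2(A) = 27 - 31 = -4
Step 3: Total margin = 13 + -4 = 9

9


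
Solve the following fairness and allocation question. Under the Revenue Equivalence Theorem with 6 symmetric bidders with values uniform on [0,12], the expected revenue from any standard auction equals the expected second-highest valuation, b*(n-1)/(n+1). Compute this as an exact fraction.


Step 1: By Revenue Equivalence, expected revenue = b*(n-1)/(n+1)
Step 2: Substituting n = 6, b = 12
Step 3: Revenue = 12*(6-1)/(6+1) = 12*5/7
Step 4: Revenue = 60/7

60/7


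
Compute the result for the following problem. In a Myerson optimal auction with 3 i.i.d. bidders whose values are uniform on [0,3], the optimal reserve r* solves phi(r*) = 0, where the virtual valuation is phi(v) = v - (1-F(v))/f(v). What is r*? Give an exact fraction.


Step 1: For U[0,3], F(v) = v/3 and f(v) = 1/3
Step 2: phi(v) = v - (1 - v/3)/(1/3) = v - (3 - v) = 2v - 3
Step 3: Set phi(r*) = 0: 2r* - 3 = 0
Step 4: r* = 3/2 (the number of bidders n = 3 does not enter)

3/2


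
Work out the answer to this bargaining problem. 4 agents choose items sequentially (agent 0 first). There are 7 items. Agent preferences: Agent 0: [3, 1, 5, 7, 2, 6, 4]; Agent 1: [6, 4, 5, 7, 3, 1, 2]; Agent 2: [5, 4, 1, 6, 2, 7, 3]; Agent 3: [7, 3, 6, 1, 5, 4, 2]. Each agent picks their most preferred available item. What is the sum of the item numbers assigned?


Step 1: Agent 0 picks item 3
Step 2: Agent 1 picks item 6
Step 3: Agent 2 picks item 5
Step 4: Agent 3 picks item 7
Step 5: Sum = 3 + 6 + 5 + 7 = 21

21


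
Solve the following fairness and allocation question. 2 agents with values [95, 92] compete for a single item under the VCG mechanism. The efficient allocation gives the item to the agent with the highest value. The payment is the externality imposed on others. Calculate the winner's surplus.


Step 1: The winner is the agent with the highest value: agent 0 with value 95
Step 2: Values of other agents: [92]
Step 3: VCG payment = max of others' values = 92
Step 4: Surplus = 95 - 92 = 3

3


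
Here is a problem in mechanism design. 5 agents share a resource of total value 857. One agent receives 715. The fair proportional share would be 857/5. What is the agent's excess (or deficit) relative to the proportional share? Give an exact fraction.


Step 1: Proportional share = 857/5
Step 2: Agent's actual allocation = 715
Step 3: Excess = 715 - 857/5 = 2718/5

2718/5


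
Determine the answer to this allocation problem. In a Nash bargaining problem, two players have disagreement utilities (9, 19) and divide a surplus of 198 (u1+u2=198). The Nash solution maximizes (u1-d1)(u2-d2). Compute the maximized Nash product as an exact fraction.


Step 1: The Nash solution splits surplus symmetrically above the disagreement point
Step 2: u1 = (total + d1 - d2)/2 = (198 + 9 - 19)/2 = 94
Step 3: u2 = (total - d1 + d2)/2 = (198 - 9 + 19)/2 = 104
Step 4: Nash product = (94 - 9) * (104 - 19)
Step 5: = 85 * 85 = 7225

7225


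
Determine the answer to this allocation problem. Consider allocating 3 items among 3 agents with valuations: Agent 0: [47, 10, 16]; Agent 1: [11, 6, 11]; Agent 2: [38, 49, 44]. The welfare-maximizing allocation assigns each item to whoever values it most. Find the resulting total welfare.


Step 1: For each item, find the maximum value among all agents.
Step 2: Item 0 -> Agent 0 (value 47)
Step 3: Item 1 -> Agent 2 (value 49)
Step 4: Item 2 -> Agent 2 (value 44)
Step 5: Total welfare = 47 + 49 + 44 = 140

140


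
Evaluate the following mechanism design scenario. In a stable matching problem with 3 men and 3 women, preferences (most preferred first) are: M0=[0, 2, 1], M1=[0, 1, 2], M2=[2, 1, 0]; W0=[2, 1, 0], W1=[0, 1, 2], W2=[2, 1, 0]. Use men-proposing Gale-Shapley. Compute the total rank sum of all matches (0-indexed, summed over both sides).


Step 1: Run Gale-Shapley (men propose, women hold best offer):
  M0 proposes to W0; she accepts
  M1 proposes to W0; she switches from M0
  M2 proposes to W2; she accepts
  M0 proposes to W2; rejected
  M0 proposes to W1; she accepts
Step 2: Final matching: W0-M1, W1-M0, W2-M2
Step 3: 0-indexed ranks (man's rank of his match, then woman's): 0 + 1 + 2 + 0 + 0 + 0
Step 4: Total rank sum = 3

3


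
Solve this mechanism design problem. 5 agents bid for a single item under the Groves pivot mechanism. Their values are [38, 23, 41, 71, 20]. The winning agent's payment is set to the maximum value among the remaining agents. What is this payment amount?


Step 1: The efficient winner is agent 3 with value 71
Step 2: Other agents' values: [38, 23, 41, 20]
Step 3: Pivot payment = max(others) = 41
Step 4: The winner pays 41

41


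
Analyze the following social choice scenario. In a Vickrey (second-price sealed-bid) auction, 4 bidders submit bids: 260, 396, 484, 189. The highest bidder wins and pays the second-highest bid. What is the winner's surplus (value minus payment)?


Step 1: Sort bids in descending order: 484, 396, 260, 189
Step 2: The winning bid is the highest: 484
Step 3: The payment equals the second-highest bid: 396
Step 4: Surplus = winner's bid - payment = 484 - 396 = 88

88


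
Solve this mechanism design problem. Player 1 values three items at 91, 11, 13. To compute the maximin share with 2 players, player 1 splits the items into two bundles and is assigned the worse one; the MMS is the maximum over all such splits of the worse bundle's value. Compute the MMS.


Step 1: Item values = 91, 11, 13
Step 2: Enumerate all 2-bundle partitions and take the smaller bundle:
  Partition 1: {91} vs {11,13} -> bundles 91, 24; min = 24
  Partition 2: {11} vs {91,13} -> bundles 11, 104; min = 11
  Partition 3: {13} vs {91,11} -> bundles 13, 102; min = 13
Step 3: MMS = max(24, 11, 13) = 24

24


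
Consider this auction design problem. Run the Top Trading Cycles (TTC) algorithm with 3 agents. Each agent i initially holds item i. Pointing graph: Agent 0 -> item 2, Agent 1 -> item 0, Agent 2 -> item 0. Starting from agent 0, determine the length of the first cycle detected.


Step 1: Trace the pointer graph from agent 0: 0 -> 2 -> 0
Step 2: A cycle is detected when we revisit agent 0
Step 3: The cycle is: 0 -> 2 -> 0
Step 4: Cycle length = 2

2


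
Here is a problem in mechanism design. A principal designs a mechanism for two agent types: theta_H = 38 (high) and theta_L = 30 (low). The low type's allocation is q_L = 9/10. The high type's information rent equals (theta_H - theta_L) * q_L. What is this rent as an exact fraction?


Step 1: theta_H - theta_L = 38 - 30 = 8
Step 2: Information rent = (theta_H - theta_L) * q_L
Step 3: = 8 * 9/10
Step 4: = 36/5

36/5


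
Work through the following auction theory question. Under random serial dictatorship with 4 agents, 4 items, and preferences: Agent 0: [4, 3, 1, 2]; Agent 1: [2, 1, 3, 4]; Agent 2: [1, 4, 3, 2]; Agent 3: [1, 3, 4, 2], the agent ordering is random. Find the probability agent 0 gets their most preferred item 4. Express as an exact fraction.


Step 1: Agent 0 wants item 4
Step 2: There are 24 possible orderings of agents
Step 3: In 20 orderings, agent 0 gets item 4
Step 4: Probability = 20/24 = 5/6

5/6


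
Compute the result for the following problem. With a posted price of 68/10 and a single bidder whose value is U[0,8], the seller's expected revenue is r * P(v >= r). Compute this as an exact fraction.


Step 1: Posted price r = 34/5, value support [0,8]
Step 2: P(v >= r) = (8 - 34/5)/8 = 3/20
Step 3: Expected revenue = r * P(v >= r) = 34/5 * 3/20
Step 4: Revenue = 51/50

51/50


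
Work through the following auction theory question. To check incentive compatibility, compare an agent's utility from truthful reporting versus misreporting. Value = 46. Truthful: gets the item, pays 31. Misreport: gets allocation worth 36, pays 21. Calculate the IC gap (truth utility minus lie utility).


Step 1: U(truth) = value - payment = 46 - 31 = 15
Step 2: U(lie) = allocation - payment = 36 - 21 = 15
Step 3: IC gap = 15 - 15 = 0

0


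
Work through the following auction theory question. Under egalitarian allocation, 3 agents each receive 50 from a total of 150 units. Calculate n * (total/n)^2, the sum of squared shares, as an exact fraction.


Step 1: Each agent's share = 150/3 = 50
Step 2: Square of each share = (50)^2 = 2500
Step 3: Sum of squares = 3 * 2500 = 7500

7500


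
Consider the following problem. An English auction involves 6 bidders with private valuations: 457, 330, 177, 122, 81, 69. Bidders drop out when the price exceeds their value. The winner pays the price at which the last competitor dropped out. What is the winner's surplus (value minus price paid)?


Step 1: Identify the highest value: 457
Step 2: Identify the second-highest value: 330
Step 3: The final price = second-highest value = 330
Step 4: Surplus = 457 - 330 = 127

127


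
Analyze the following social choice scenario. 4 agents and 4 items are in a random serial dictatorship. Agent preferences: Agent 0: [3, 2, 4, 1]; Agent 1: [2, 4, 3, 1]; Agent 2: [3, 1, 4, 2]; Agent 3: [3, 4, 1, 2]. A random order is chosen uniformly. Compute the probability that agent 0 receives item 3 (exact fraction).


Step 1: Agent 0 wants item 3
Step 2: There are 24 possible orderings of agents
Step 3: In 8 orderings, agent 0 gets item 3
Step 4: Probability = 8/24 = 1/3

1/3


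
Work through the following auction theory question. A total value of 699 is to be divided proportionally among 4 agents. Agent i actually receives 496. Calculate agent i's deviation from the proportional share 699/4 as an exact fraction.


Step 1: Proportional share = 699/4
Step 2: Agent's actual allocation = 496
Step 3: Excess = 496 - 699/4 = 1285/4

1285/4


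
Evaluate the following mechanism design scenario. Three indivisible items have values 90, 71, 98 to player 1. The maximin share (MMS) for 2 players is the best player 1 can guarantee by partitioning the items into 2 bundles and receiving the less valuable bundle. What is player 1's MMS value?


Step 1: Item values = 90, 71, 98
Step 2: Enumerate all 2-bundle partitions and take the smaller bundle:
  Partition 1: {90} vs {71,98} -> bundles 90, 169; min = 90
  Partition 2: {71} vs {90,98} -> bundles 71, 188; min = 71
  Partition 3: {98} vs {90,71} -> bundles 98, 161; min = 98
Step 3: MMS = max(90, 71, 98) = 98

98


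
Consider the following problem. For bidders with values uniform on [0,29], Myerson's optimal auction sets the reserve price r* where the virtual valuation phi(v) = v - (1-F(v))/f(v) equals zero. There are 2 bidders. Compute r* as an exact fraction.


Step 1: For U[0,29], F(v) = v/29 and f(v) = 1/29
Step 2: phi(v) = v - (1 - v/29)/(1/29) = v - (29 - v) = 2v - 29
Step 3: Set phi(r*) = 0: 2r* - 29 = 0
Step 4: r* = 29/2 (the number of bidders n = 2 does not enter)

29/2


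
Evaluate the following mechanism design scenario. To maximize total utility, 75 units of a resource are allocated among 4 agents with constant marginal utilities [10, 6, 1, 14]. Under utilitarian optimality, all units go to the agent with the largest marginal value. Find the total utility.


Step 1: The marginal utilities are [10, 6, 1, 14]
Step 2: The highest marginal utility is 14
Step 3: All 75 units go to that agent
Step 4: Total utility = 14 * 75 = 1050

1050


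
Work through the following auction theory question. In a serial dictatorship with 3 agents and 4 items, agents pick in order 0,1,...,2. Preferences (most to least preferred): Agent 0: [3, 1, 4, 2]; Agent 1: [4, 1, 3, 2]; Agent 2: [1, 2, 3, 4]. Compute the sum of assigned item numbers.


Step 1: Agent 0 picks item 3
Step 2: Agent 1 picks item 4
Step 3: Agent 2 picks item 1
Step 4: Sum = 3 + 4 + 1 = 8

8


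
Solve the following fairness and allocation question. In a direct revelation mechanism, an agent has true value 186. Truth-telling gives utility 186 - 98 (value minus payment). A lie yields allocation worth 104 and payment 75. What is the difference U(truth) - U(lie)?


Step 1: U(truth) = value - payment = 186 - 98 = 88
Step 2: U(lie) = allocation - payment = 104 - 75 = 29
Step 3: IC gap = 88 - 29 = 59

59


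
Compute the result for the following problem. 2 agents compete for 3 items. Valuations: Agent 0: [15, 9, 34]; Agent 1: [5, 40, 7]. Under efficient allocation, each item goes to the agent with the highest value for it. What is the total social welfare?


Step 1: For each item, find the maximum value among all agents.
Step 2: Item 0 -> Agent 0 (value 15)
Step 3: Item 1 -> Agent 1 (value 40)
Step 4: Item 2 -> Agent 0 (value 34)
Step 5: Total welfare = 15 + 40 + 34 = 89

89


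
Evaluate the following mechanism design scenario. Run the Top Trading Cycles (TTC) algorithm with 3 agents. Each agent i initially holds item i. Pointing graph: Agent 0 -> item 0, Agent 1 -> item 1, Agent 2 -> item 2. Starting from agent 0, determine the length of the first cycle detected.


Step 1: Trace the pointer graph from agent 0: 0 -> 0
Step 2: A cycle is detected when we revisit agent 0
Step 3: The cycle is: 0 -> 0
Step 4: Cycle length = 1

1


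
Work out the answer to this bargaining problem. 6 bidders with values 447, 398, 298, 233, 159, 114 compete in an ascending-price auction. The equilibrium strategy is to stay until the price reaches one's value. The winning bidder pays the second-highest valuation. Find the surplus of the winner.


Step 1: Identify the highest value: 447
Step 2: Identify the second-highest value: 398
Step 3: The final price = second-highest value = 398
Step 4: Surplus = 447 - 398 = 49

49


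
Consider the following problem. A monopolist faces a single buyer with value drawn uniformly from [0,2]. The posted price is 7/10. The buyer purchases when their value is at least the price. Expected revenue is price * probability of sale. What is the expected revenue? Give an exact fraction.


Step 1: Posted price r = 7/10, value support [0,2]
Step 2: P(v >= r) = (2 - 7/10)/2 = 13/20
Step 3: Expected revenue = r * P(v >= r) = 7/10 * 13/20
Step 4: Revenue = 91/200

91/200


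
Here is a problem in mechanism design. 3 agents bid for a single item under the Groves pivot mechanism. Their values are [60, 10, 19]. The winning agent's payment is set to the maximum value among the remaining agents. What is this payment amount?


Step 1: The efficient winner is agent 0 with value 60
Step 2: Other agents' values: [10, 19]
Step 3: Pivot payment = max(others) = 19
Step 4: The winner pays 19

19


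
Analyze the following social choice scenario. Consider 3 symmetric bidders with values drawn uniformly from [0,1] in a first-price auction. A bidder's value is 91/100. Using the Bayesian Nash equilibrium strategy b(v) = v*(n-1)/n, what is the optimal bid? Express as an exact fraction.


Step 1: The symmetric BNE bidding function is b(v) = v * (n-1) / n
Step 2: Substitute v = 91/100 and n = 3
Step 3: b = 91/100 * 2/3
Step 4: b = 91/150

91/150


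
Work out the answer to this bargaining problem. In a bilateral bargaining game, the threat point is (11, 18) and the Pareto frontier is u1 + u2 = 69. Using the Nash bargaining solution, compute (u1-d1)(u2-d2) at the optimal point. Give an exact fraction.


Step 1: The Nash solution splits surplus symmetrically above the disagreement point
Step 2: u1 = (total + d1 - d2)/2 = (69 + 11 - 18)/2 = 31
Step 3: u2 = (total - d1 + d2)/2 = (69 - 11 + 18)/2 = 38
Step 4: Nash product = (31 - 11) * (38 - 18)
Step 5: = 20 * 20 = 400

400


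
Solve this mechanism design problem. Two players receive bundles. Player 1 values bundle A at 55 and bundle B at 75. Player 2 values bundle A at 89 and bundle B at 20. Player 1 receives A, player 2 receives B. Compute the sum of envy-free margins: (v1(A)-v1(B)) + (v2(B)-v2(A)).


Step 1: Player 1's margin = v1(A) - v1(B) = 55 - 75 = -20
Step 2: Player 2's margin = v2(B) - v2(A) = 20 - 89 = -69
Step 3: Total margin = -20 + -69 = -89

-89


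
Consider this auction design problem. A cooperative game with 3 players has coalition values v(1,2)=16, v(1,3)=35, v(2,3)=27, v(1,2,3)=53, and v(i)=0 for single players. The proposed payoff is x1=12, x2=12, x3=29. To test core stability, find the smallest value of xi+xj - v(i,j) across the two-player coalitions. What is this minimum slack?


Step 1: Slack for coalition (1,2): x1+x2 - v12 = 24 - 16 = 8
Step 2: Slack for coalition (1,3): x1+x3 - v13 = 41 - 35 = 6
Step 3: Slack for coalition (2,3): x2+x3 - v23 = 41 - 27 = 14
Step 4: Minimum slack = min(8, 6, 14) = 6, attained by (1,3); no pair can gain by deviating, so the allocation is in the core

6


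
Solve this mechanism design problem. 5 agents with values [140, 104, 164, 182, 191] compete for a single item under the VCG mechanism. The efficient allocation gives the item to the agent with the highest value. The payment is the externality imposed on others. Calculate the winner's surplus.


Step 1: The winner is the agent with the highest value: agent 4 with value 191
Step 2: Values of other agents: [140, 104, 164, 182]
Step 3: VCG payment = max of others' values = 182
Step 4: Surplus = 191 - 182 = 9

9


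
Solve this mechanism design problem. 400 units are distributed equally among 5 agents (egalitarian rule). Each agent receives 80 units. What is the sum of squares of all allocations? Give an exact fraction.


Step 1: Each agent's share = 400/5 = 80
Step 2: Square of each share = (80)^2 = 6400
Step 3: Sum of squares = 5 * 6400 = 32000

32000


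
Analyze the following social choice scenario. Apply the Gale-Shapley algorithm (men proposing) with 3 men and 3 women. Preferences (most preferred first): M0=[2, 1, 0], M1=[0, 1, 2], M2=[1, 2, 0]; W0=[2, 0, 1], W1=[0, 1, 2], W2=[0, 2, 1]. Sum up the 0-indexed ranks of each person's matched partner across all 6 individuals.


Step 1: Run Gale-Shapley (men propose, women hold best offer):
  M0 proposes to W2; she accepts
  M1 proposes to W0; she accepts
  M2 proposes to W1; she accepts
Step 2: Final matching: W0-M1, W1-M2, W2-M0
Step 3: 0-indexed ranks (man's rank of his match, then woman's): 0 + 2 + 0 + 2 + 0 + 0
Step 4: Total rank sum = 4

4


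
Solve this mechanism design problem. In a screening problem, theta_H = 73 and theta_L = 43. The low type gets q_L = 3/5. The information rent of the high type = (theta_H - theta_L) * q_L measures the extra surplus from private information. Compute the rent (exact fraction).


Step 1: theta_H - theta_L = 73 - 43 = 30
Step 2: Information rent = (theta_H - theta_L) * q_L
Step 3: = 30 * 3/5
Step 4: = 18

18


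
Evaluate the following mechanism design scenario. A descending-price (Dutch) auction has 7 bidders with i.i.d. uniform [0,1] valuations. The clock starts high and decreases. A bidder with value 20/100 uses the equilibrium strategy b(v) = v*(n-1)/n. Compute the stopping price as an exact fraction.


Step 1: Dutch auctions are strategically equivalent to first-price auctions
Step 2: The equilibrium bid is b(v) = v*(n-1)/n
Step 3: b = 1/5 * 6/7
Step 4: b = 6/35

6/35


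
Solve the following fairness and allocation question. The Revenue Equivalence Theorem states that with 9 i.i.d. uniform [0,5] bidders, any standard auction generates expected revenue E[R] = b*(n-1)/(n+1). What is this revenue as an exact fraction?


Step 1: By Revenue Equivalence, expected revenue = b*(n-1)/(n+1)
Step 2: Substituting n = 9, b = 5
Step 3: Revenue = 5*(9-1)/(9+1) = 5*8/10
Step 4: Revenue = 40/10 = 4

4


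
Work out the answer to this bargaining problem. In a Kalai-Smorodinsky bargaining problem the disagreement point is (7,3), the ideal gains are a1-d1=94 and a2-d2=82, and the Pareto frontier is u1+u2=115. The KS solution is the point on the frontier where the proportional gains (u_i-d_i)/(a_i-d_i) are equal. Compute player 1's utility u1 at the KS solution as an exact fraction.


Step 1: At the KS point, (u1-d1)/r1 = (u2-d2)/r2 = t and u1+u2 = 115
Step 2: u1 = d1 + r1*t and u2 = d2 + r2*t, so (d1 + r1*t) + (d2 + r2*t) = 115
Step 3: t = (115 - 7 - 3)/(94 + 82) = 105/176
Step 4: u1 = d1 + r1*t = 7 + 94 * 105/176 = 5551/88
Step 5: (Check: u2 = d2 + r2*t = 4569/88; u1+u2 = 5551/88 + 4569/88 = 115, on the frontier.)

5551/88


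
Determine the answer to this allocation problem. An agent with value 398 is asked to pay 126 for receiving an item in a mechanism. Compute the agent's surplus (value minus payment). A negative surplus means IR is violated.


Step 1: Surplus = value - payment = 398 - 126 = 272
Step 2: IR is satisfied (surplus >= 0)

272


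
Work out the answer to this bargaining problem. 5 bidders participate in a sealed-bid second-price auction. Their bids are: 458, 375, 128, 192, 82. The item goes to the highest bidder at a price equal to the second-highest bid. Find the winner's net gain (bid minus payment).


Step 1: Sort bids in descending order: 458, 375, 192, 128, 82
Step 2: The winning bid is the highest: 458
Step 3: The payment equals the second-highest bid: 375
Step 4: Surplus = winner's bid - payment = 458 - 375 = 83

83


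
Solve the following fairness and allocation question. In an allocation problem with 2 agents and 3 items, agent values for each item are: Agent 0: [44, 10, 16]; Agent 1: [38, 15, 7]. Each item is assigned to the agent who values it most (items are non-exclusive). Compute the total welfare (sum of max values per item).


Step 1: For each item, find the maximum value among all agents.
Step 2: Item 0 -> Agent 0 (value 44)
Step 3: Item 1 -> Agent 1 (value 15)
Step 4: Item 2 -> Agent 0 (value 16)
Step 5: Total welfare = 44 + 15 + 16 = 75

75


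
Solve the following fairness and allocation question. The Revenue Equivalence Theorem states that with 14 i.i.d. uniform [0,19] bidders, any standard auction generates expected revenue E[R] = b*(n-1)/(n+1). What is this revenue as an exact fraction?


Step 1: By Revenue Equivalence, expected revenue = b*(n-1)/(n+1)
Step 2: Substituting n = 14, b = 19
Step 3: Revenue = 19*(14-1)/(14+1) = 19*13/15
Step 4: Revenue = 247/15

247/15


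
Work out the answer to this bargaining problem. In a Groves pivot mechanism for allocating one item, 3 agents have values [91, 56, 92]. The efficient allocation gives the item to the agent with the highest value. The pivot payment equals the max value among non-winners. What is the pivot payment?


Step 1: The efficient winner is agent 2 with value 92
Step 2: Other agents' values: [91, 56]
Step 3: Pivot payment = max(others) = 91
Step 4: The winner pays 91

91


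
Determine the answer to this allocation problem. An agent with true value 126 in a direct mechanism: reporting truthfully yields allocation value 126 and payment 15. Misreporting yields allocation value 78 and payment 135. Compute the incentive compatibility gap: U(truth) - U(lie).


Step 1: U(truth) = value - payment = 126 - 15 = 111
Step 2: U(lie) = allocation - payment = 78 - 135 = -57
Step 3: IC gap = 111 - (-57) = 168

168


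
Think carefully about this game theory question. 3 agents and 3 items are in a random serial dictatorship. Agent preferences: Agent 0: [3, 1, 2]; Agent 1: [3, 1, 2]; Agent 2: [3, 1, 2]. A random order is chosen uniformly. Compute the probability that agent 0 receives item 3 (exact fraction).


Step 1: Agent 0 wants item 3
Step 2: There are 6 possible orderings of agents
Step 3: In 2 orderings, agent 0 gets item 3
Step 4: Probability = 2/6 = 1/3

1/3


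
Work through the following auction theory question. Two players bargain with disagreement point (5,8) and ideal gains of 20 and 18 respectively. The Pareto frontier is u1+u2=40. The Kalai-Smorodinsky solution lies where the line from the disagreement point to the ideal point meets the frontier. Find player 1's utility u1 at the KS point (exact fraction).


Step 1: At the KS point, (u1-d1)/r1 = (u2-d2)/r2 = t and u1+u2 = 40
Step 2: u1 = d1 + r1*t and u2 = d2 + r2*t, so (d1 + r1*t) + (d2 + r2*t) = 40
Step 3: t = (40 - 5 - 8)/(20 + 18) = 27/38
Step 4: u1 = d1 + r1*t = 5 + 20 * 27/38 = 365/19
Step 5: (Check: u2 = d2 + r2*t = 395/19; u1+u2 = 365/19 + 395/19 = 40, on the frontier.)

365/19


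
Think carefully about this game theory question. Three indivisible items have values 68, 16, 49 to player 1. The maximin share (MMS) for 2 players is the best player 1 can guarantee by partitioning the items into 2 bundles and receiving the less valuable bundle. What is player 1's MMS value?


Step 1: Item values = 68, 16, 49
Step 2: Enumerate all 2-bundle partitions and take the smaller bundle:
  Partition 1: {68} vs {16,49} -> bundles 68, 65; min = 65
  Partition 2: {16} vs {68,49} -> bundles 16, 117; min = 16
  Partition 3: {49} vs {68,16} -> bundles 49, 84; min = 49
Step 3: MMS = max(65, 16, 49) = 65

65


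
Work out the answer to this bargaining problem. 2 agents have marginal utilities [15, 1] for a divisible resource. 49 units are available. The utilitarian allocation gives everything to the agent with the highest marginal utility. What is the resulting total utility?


Step 1: The marginal utilities are [15, 1]
Step 2: The highest marginal utility is 15
Step 3: All 49 units go to that agent
Step 4: Total utility = 15 * 49 = 735

735


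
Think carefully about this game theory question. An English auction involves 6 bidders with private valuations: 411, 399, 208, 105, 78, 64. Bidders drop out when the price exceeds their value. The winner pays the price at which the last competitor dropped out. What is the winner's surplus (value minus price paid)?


Step 1: Identify the highest value: 411
Step 2: Identify the second-highest value: 399
Step 3: The final price = second-highest value = 399
Step 4: Surplus = 411 - 399 = 12

12


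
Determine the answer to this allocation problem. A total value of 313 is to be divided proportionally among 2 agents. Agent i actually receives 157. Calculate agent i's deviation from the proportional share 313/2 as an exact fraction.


Step 1: Proportional share = 313/2
Step 2: Agent's actual allocation = 157
Step 3: Excess = 157 - 313/2 = 1/2

1/2


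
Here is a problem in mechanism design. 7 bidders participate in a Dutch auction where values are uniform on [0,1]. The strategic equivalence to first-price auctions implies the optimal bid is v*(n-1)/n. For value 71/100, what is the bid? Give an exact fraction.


Step 1: Dutch auctions are strategically equivalent to first-price auctions
Step 2: The equilibrium bid is b(v) = v*(n-1)/n
Step 3: b = 71/100 * 6/7
Step 4: b = 213/350

213/350


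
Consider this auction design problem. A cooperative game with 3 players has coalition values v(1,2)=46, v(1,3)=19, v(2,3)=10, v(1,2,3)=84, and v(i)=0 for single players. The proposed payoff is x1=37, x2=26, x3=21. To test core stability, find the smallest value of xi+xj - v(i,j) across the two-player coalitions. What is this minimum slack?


Step 1: Slack for coalition (1,2): x1+x2 - v12 = 63 - 46 = 17
Step 2: Slack for coalition (1,3): x1+x3 - v13 = 58 - 19 = 39
Step 3: Slack for coalition (2,3): x2+x3 - v23 = 47 - 10 = 37
Step 4: Minimum slack = min(17, 39, 37) = 17, attained by (1,2); no pair can gain by deviating, so the allocation is in the core

17


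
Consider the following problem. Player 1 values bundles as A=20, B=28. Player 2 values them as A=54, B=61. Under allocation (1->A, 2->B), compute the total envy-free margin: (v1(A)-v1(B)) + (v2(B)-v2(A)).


Step 1: Player 1's margin = v1(A) - v1(B) = 20 - 28 = -8
Step 2: Player 2's margin = v2(B) - v2(A) = 61 - 54 = 7
Step 3: Total margin = -8 + 7 = -1

-1


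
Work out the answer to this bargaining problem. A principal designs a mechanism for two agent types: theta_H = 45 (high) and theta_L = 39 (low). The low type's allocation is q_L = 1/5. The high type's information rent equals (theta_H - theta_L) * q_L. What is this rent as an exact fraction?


Step 1: theta_H - theta_L = 45 - 39 = 6
Step 2: Information rent = (theta_H - theta_L) * q_L
Step 3: = 6 * 1/5
Step 4: = 6/5

6/5


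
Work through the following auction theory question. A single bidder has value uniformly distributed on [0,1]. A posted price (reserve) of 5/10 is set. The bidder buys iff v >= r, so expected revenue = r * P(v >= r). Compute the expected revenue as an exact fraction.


Step 1: Posted price r = 1/2, value support [0,1]
Step 2: P(v >= r) = (1 - 1/2)/1 = 1/2
Step 3: Expected revenue = r * P(v >= r) = 1/2 * 1/2
Step 4: Revenue = 1/4

1/4


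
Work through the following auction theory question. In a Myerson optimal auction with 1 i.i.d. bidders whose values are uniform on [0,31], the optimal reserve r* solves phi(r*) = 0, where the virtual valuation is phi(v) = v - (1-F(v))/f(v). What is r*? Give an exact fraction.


Step 1: For U[0,31], F(v) = v/31 and f(v) = 1/31
Step 2: phi(v) = v - (1 - v/31)/(1/31) = v - (31 - v) = 2v - 31
Step 3: Set phi(r*) = 0: 2r* - 31 = 0
Step 4: r* = 31/2 (the number of bidders n = 1 does not enter)

31/2


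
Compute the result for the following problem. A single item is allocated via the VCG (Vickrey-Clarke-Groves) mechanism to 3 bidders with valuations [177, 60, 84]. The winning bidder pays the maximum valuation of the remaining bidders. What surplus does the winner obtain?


Step 1: The winner is the agent with the highest value: agent 0 with value 177
Step 2: Values of other agents: [60, 84]
Step 3: VCG payment = max of others' values = 84
Step 4: Surplus = 177 - 84 = 93

93


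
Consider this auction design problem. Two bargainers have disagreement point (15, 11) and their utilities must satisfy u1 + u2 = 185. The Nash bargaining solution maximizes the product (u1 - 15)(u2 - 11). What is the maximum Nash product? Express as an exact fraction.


Step 1: The Nash solution splits surplus symmetrically above the disagreement point
Step 2: u1 = (total + d1 - d2)/2 = (185 + 15 - 11)/2 = 189/2
Step 3: u2 = (total - d1 + d2)/2 = (185 - 15 + 11)/2 = 181/2
Step 4: Nash product = (189/2 - 15) * (181/2 - 11)
Step 5: = 159/2 * 159/2 = 25281/4

25281/4


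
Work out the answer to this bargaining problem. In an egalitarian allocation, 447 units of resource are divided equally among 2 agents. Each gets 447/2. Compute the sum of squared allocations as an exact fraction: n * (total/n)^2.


Step 1: Each agent's share = 447/2
Step 2: Square of each share = (447/2)^2 = 199809/4
Step 3: Sum of squares = 2 * 199809/4 = 199809/2

199809/2


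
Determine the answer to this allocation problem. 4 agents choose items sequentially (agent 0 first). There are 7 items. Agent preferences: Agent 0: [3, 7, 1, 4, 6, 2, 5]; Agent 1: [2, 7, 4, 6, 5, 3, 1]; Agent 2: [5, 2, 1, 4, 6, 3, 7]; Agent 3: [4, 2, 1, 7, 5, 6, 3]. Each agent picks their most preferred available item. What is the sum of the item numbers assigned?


Step 1: Agent 0 picks item 3
Step 2: Agent 1 picks item 2
Step 3: Agent 2 picks item 5
Step 4: Agent 3 picks item 4
Step 5: Sum = 3 + 2 + 5 + 4 = 14

14


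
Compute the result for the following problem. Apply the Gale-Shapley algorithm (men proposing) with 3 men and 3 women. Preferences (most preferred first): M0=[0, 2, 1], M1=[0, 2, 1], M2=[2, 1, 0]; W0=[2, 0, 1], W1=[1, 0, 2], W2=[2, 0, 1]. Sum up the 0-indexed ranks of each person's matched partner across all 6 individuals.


Step 1: Run Gale-Shapley (men propose, women hold best offer):
  M0 proposes to W0; she accepts
  M1 proposes to W0; rejected
  M1 proposes to W2; she accepts
  M2 proposes to W2; she switches from M1
  M1 proposes to W1; she accepts
Step 2: Final matching: W0-M0, W1-M1, W2-M2
Step 3: 0-indexed ranks (man's rank of his match, then woman's): 0 + 1 + 2 + 0 + 0 + 0
Step 4: Total rank sum = 3

3


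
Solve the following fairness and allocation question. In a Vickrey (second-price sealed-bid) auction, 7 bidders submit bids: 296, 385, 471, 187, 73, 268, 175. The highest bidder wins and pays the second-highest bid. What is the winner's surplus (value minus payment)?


Step 1: Sort bids in descending order: 471, 385, 296, 268, 187, 175, 73
Step 2: The winning bid is the highest: 471
Step 3: The payment equals the second-highest bid: 385
Step 4: Surplus = winner's bid - payment = 471 - 385 = 86

86


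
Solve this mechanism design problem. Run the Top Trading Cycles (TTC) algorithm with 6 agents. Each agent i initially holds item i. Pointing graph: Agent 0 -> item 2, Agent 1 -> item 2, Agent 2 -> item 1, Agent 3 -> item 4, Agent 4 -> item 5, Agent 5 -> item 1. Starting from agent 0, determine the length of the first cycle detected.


Step 1: Trace the pointer graph from agent 0: 0 -> 2 -> 1 -> 2
Step 2: A cycle is detected when we revisit agent 2
Step 3: The cycle is: 2 -> 1 -> 2
Step 4: Cycle length = 2

2


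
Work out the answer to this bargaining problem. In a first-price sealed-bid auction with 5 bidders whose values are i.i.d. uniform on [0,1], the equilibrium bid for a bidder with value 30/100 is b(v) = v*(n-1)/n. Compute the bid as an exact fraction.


Step 1: The symmetric BNE bidding function is b(v) = v * (n-1) / n
Step 2: Substitute v = 3/10 and n = 5
Step 3: b = 3/10 * 4/5
Step 4: b = 6/25

6/25


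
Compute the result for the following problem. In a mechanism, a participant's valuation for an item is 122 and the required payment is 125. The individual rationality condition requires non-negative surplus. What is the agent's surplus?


Step 1: Surplus = value - payment = 122 - 125 = -3
Step 2: IR is violated (surplus < 0)

-3


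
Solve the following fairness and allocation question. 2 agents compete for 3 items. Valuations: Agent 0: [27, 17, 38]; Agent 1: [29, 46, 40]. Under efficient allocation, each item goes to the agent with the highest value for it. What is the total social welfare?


Step 1: For each item, find the maximum value among all agents.
Step 2: Item 0 -> Agent 1 (value 29)
Step 3: Item 1 -> Agent 1 (value 46)
Step 4: Item 2 -> Agent 1 (value 40)
Step 5: Total welfare = 29 + 46 + 40 = 115

115


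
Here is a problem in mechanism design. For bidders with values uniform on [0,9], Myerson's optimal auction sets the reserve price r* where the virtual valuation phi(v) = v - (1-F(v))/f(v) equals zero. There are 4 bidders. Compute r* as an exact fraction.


Step 1: For U[0,9], F(v) = v/9 and f(v) = 1/9
Step 2: phi(v) = v - (1 - v/9)/(1/9) = v - (9 - v) = 2v - 9
Step 3: Set phi(r*) = 0: 2r* - 9 = 0
Step 4: r* = 9/2 (the number of bidders n = 4 does not enter)

9/2


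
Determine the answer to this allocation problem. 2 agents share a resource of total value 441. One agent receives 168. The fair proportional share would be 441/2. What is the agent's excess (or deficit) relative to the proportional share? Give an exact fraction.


Step 1: Proportional share = 441/2
Step 2: Agent's actual allocation = 168
Step 3: Excess = 168 - 441/2 = -105/2

-105/2
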